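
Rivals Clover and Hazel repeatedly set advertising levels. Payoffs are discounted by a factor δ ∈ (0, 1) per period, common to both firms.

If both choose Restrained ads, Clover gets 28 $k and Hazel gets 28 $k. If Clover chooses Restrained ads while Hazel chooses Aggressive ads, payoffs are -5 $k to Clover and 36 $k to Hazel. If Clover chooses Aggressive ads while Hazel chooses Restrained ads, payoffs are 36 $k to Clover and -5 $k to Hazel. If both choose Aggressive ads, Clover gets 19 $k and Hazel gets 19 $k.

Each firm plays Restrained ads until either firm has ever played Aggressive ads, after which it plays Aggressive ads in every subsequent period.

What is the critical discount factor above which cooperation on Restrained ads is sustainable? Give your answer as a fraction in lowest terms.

8/17

Cooperation forever yields 28 each period: 28/(1−δ).
Deviating yields 36 once, then 19 forever: 36 + 19δ/(1−δ).
No profitable deviation requires 28/(1−δ) ≥ 36 + 19δ/(1−δ).
Multiplying by (1−δ): 28 ≥ 36(1−δ) + 19δ = 36 − 17δ.
So 17δ ≥ 8, i.e. δ ≥ 8/17.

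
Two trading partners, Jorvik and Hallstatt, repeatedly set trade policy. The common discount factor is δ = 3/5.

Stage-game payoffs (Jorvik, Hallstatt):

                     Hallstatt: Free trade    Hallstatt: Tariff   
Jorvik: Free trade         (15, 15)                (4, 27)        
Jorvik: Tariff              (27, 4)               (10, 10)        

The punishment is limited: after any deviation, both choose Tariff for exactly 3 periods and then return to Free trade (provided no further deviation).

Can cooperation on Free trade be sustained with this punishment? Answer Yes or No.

Comparing payoff streams over the 4 periods until play realigns: cooperate → 15(1+δ+…+δ^3); deviate → 27 + 10(δ+…+δ^3).
Cooperation is sustained iff (15−10)(δ+…+δ^3) ≥ 27−15.
δ+…+δ^3 = 3/5·(1−(3/5)^3)/(1−3/5) = 1.1760, and (27−15)/(15−10) = 2.4000.
1.1760 < 2.4000, so cooperation is not sustainable.

No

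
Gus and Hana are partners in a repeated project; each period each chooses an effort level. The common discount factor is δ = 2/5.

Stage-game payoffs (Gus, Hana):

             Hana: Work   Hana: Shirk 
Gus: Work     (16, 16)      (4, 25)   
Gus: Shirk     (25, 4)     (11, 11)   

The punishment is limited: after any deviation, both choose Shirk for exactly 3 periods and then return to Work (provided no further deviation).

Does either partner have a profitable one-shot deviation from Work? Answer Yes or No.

A one-shot deviation gives 25 now, then 11 for 3 periods, then back to 16.
Gain from deviating: (25−16) today; loss: (16−11) in each of the next 3 periods.
No-deviation condition: (16−11)(δ+…+δ^3) ≥ 25−16, i.e. δ+…+δ^3 ≥ 9/5.
At δ = 2/5: δ+…+δ^3 = 0.6240 < 1.8000.
So cooperation is not sustainable.

Yes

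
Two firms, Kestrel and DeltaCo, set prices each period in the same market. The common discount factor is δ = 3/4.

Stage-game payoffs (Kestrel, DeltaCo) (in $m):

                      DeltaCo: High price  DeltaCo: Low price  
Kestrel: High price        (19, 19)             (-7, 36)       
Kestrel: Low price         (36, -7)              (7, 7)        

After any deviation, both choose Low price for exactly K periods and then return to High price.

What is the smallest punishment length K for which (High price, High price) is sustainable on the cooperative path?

3

Need Σ_{k=1}^{K} δ^k ≥ (36−19)/(19−7) = 1.4167 at δ = 3/4.
At K = 2 the sum is 1.3125 < 1.4167; at K = 3 it is 1.7344 ≥ 1.4167.
So the minimum punishment length is K = 3.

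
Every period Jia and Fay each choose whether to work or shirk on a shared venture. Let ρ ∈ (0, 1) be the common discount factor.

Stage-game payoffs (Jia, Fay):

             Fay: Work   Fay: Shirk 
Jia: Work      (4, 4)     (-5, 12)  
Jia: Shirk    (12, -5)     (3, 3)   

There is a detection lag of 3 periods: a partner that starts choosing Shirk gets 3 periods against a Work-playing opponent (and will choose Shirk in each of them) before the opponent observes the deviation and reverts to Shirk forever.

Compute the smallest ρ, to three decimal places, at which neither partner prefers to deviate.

0.961

The best deviation is to choose Shirk for all 3 undetected periods, earning 12 each, then 3 forever once detected.
Deviation value: 12(1−ρ^3)/(1−ρ) + 3ρ^3/(1−ρ); cooperation value: 4/(1−ρ).
IC: 4 ≥ 12(1−ρ^3) + 3ρ^3 = 12 − 9ρ^3.
So ρ^3 ≥ 8/9, giving ρ ≥ (8/9)^(1/3) ≈ 0.961.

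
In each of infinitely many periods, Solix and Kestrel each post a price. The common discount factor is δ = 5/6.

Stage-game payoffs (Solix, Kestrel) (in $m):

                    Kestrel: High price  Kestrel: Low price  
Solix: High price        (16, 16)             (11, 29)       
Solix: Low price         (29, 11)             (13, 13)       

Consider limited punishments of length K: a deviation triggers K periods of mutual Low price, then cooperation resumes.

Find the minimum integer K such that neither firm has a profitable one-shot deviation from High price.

Need Σ_{k=1}^{K} δ^k ≥ (29−16)/(16−13) = 4.3333 at δ = 5/6.
At K = 11 the sum is 4.3271 < 4.3333; at K = 12 it is 4.4392 ≥ 4.3333.
So the minimum punishment length is K = 12.

12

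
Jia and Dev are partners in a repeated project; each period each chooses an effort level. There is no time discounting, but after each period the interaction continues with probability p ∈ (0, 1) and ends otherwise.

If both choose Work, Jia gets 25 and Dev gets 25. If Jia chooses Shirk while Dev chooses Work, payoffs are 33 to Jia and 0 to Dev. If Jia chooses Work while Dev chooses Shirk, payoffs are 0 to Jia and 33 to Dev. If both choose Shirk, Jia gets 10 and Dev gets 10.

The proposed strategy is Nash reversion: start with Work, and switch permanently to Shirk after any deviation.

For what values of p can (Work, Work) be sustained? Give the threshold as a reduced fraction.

8/23

Expected cooperation value is 25 + p·25 + p²·25 + … = 25/(1−p); deviation gives 33 + p·10/(1−p).
25 ≥ 33(1−p) + 10p ⇒ 23p ≥ 8 ⇒ p ≥ 8/23.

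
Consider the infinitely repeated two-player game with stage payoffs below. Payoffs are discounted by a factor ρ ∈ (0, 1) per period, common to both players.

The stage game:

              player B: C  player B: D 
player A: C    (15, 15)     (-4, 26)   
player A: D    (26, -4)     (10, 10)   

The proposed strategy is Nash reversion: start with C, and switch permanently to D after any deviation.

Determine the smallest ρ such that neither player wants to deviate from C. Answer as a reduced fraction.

11/16

15/(1−ρ) ≥ 26 + 10ρ/(1−ρ)
15 ≥ 26 − 16ρ
ρ ≥ 11/16.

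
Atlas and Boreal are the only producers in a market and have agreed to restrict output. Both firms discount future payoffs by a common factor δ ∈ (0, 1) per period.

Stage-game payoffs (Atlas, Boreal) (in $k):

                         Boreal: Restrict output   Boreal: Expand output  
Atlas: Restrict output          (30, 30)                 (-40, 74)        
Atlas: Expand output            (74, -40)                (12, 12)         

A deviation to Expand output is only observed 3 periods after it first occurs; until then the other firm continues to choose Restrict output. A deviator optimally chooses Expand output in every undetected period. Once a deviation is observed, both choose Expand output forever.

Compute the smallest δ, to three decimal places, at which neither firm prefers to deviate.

0.892

A deviator earns 74 for 3 periods, then 12 forever; cooperating earns 30 forever. Multiplying the IC by (1−δ):
30 ≥ 74(1−δ^3) + 12δ^3, so 62·δ^3 ≥ 44 and δ^3 ≥ 22/31.
δ ≥ (22/31)^(1/3) ≈ 0.892.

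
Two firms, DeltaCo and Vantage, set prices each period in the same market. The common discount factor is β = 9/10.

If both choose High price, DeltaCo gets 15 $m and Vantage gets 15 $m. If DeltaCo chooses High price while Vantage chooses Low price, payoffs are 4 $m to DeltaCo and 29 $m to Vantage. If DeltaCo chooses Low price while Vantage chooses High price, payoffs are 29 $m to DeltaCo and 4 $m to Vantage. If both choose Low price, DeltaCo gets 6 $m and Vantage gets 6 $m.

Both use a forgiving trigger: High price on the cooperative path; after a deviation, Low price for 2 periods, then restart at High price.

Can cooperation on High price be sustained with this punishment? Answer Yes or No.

IC: β+…+β^2 ≥ (29−15)/(15−6) = 14/9.
At β = 9/10: partial sum = 1.7100 ≥ 1.5556. Cooperation sustainable.

Yes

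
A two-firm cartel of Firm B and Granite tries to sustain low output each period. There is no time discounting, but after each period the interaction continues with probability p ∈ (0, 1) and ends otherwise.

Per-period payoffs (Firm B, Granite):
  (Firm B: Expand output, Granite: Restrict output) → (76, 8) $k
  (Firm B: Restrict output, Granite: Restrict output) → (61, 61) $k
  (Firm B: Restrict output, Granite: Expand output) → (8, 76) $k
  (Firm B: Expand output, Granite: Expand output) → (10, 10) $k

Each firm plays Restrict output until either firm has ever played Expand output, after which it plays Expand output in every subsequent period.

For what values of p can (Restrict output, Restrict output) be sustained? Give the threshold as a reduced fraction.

Expected cooperation value is 61 + p·61 + p²·61 + … = 61/(1−p); deviation gives 76 + p·10/(1−p).
61 ≥ 76(1−p) + 10p ⇒ 66p ≥ 15 ⇒ p ≥ 15/66 = 5/22.

5/22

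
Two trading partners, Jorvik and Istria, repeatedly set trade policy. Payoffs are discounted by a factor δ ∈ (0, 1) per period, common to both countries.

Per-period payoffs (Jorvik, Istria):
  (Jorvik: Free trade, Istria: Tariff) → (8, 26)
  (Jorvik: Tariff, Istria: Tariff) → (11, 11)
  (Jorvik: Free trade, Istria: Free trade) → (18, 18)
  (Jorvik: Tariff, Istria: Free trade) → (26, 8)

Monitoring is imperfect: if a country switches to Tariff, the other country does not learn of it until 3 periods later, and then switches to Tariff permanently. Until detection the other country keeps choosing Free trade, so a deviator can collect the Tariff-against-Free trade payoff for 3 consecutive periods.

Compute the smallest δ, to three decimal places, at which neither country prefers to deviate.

Deviating for the 3 undetected periods gains 26−18 = 8 per period over cooperation, then loses 18−11 = 7 per period forever once punishment starts.
Gain: 8(1 + δ + … + δ^2); loss: 7·δ^3/(1−δ).
No profitable deviation ⇔ 8(1−δ^3) ≤ 7·δ^3, i.e. δ^3 ≥ 8/(8+7) = 8/15.
Hence δ ≥ (8/15)^(1/3) ≈ 0.811.

0.811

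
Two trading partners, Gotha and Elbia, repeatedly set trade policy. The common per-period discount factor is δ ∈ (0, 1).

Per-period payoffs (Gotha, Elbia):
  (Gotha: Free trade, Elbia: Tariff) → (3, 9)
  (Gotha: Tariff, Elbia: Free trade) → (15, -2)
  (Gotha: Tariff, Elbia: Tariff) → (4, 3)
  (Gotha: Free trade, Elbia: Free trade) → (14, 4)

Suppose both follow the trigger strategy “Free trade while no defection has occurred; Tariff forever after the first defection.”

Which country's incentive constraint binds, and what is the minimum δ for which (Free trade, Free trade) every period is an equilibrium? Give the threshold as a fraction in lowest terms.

For Gotha: deviation gain 15−14 = 1, per-period punishment loss 14−4 = 10. IC gives δ ≥ 1/11.
For Elbia: gain 5, loss 1 per period, so δ ≥ 5/6.
The tighter constraint is Elbia's, so cooperation needs δ ≥ 5/6.

Elbia; δ ≥ 5/6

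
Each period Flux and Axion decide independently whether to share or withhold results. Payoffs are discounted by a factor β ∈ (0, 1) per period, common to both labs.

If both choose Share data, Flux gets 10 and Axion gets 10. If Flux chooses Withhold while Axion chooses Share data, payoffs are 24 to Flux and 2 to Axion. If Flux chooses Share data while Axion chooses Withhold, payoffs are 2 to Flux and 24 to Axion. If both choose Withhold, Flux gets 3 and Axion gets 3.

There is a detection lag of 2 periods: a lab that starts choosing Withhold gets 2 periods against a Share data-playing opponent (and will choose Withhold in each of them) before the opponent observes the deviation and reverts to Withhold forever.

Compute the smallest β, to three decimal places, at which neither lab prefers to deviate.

A deviator earns 24 for 2 periods, then 3 forever; cooperating earns 10 forever. Multiplying the IC by (1−β):
10 ≥ 24(1−β^2) + 3β^2, so 21·β^2 ≥ 14 and β^2 ≥ 2/3.
β ≥ (2/3)^(1/2) ≈ 0.816.

0.816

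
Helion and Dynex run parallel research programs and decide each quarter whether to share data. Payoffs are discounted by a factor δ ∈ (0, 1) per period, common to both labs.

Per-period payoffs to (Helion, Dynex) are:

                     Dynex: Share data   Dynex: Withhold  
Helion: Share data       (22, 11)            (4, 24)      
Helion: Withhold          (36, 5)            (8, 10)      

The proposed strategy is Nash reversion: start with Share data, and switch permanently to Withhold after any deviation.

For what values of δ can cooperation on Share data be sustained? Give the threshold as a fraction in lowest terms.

13/14

Helion's threshold: (36−22)/(36−8) = 1/2.
Dynex's threshold: (24−11)/(24−10) = 13/14.
1/2 < 13/14, so Dynex binds and δ* = 13/14.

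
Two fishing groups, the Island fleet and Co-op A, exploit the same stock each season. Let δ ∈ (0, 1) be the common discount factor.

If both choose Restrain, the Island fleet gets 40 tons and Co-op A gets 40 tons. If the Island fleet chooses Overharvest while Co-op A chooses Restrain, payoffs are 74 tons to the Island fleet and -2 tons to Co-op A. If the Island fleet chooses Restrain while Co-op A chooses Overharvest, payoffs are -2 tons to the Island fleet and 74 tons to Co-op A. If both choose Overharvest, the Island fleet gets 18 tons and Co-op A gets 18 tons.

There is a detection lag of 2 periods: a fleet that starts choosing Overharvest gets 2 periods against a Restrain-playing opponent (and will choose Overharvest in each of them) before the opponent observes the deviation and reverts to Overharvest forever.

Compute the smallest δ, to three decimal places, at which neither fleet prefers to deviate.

Deviating for the 2 undetected periods gains 74−40 = 34 per period over cooperation, then loses 40−18 = 22 per period forever once punishment starts.
Gain: 34(1 + δ + … + δ^1); loss: 22·δ^2/(1−δ).
No profitable deviation ⇔ 34(1−δ^2) ≤ 22·δ^2, i.e. δ^2 ≥ 34/(34+22) = 17/28.
Hence δ ≥ (17/28)^(1/2) ≈ 0.779.

0.779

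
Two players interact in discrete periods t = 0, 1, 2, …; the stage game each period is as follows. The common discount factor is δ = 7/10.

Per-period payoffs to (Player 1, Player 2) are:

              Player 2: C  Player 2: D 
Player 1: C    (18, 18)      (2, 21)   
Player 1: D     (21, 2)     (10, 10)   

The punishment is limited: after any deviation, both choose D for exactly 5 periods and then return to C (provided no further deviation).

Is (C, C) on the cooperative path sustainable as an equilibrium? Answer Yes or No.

IC: δ+…+δ^5 ≥ (21−18)/(18−10) = 3/8.
At δ = 7/10: partial sum = 1.9412 ≥ 0.3750. Cooperation sustainable.

Yes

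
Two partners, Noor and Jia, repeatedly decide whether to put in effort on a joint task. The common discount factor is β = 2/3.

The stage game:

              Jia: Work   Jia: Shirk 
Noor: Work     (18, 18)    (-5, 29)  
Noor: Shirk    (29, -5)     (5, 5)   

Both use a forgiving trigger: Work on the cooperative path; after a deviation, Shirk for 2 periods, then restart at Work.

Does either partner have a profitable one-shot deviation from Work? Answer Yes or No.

No

Comparing payoff streams over the 3 periods until play realigns: cooperate → 18(1+β+…+β^2); deviate → 29 + 5(β+…+β^2).
Cooperation is sustained iff (18−5)(β+…+β^2) ≥ 29−18.
β+…+β^2 = 2/3·(1−(2/3)^2)/(1−2/3) = 1.1111, and (29−18)/(18−5) = 0.8462.
1.1111 ≥ 0.8462, so cooperation is sustainable.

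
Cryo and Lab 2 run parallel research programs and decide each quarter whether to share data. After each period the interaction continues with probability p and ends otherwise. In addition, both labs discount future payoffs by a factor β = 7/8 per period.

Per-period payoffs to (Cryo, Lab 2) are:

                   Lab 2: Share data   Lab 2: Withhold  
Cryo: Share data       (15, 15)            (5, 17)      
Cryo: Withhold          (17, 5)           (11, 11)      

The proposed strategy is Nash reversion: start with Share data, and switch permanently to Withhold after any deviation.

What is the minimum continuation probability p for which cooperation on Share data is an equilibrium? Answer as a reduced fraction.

8/21

Expected continuation weight on next period's payoff is β·p = 7/8·p, which plays the role of the discount factor.
Cooperation requires 7/8·p ≥ (17−15)/(17−11) = 1/3, hence p ≥ 8/21.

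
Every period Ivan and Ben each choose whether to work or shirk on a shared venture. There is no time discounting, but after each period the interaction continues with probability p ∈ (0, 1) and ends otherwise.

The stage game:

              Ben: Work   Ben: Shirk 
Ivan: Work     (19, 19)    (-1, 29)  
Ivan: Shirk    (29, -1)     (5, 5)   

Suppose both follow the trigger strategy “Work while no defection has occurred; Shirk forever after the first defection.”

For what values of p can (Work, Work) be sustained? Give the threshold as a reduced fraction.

Expected cooperation value is 19 + p·19 + p²·19 + … = 19/(1−p); deviation gives 29 + p·5/(1−p).
19 ≥ 29(1−p) + 5p ⇒ 24p ≥ 10 ⇒ p ≥ 10/24 = 5/12.

5/12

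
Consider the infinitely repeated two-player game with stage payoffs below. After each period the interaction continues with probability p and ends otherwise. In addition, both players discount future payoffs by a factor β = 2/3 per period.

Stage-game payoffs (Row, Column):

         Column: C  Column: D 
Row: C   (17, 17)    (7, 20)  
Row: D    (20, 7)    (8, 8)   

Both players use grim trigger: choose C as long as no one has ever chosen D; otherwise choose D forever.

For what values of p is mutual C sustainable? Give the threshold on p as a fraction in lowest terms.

With continuation probability p and discount β, the effective per-period discount factor is βp.
Grim-trigger IC: βp ≥ (20−17)/(20−8) = 1/4.
So p ≥ (1/4)/(2/3) = 3/8.

3/8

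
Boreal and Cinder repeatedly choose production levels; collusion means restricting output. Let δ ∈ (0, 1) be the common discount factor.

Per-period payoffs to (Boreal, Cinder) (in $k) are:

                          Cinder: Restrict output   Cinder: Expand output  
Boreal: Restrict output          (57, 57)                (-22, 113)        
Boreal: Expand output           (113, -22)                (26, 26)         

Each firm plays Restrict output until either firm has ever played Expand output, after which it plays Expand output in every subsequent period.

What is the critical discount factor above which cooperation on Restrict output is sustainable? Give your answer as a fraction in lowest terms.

56/87

One-period gain from deviating is 113 − 57 = 56. The loss is 57 − 26 = 31 in every subsequent period, with present value 31·δ/(1−δ).
Deviation is unprofitable when 31·δ/(1−δ) ≥ 56, i.e. δ/(1−δ) ≥ 56/31.
Equivalently δ ≥ 56/(56+31) = 56/87.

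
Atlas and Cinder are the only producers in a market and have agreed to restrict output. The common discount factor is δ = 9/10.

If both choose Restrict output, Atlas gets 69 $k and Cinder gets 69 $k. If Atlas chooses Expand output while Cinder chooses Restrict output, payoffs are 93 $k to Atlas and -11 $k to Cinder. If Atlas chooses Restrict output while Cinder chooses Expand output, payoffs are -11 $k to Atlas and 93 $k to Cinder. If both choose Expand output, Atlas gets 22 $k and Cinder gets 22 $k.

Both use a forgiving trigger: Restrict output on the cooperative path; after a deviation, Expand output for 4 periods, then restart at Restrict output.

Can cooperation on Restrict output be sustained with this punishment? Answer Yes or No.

A one-shot deviation gives 93 now, then 22 for 4 periods, then back to 69.
Gain from deviating: (93−69) today; loss: (69−22) in each of the next 4 periods.
No-deviation condition: (69−22)(δ+…+δ^4) ≥ 93−69, i.e. δ+…+δ^4 ≥ 24/47.
At δ = 9/10: δ+…+δ^4 = 3.0951 ≥ 0.5106.
So cooperation is sustainable.

Yes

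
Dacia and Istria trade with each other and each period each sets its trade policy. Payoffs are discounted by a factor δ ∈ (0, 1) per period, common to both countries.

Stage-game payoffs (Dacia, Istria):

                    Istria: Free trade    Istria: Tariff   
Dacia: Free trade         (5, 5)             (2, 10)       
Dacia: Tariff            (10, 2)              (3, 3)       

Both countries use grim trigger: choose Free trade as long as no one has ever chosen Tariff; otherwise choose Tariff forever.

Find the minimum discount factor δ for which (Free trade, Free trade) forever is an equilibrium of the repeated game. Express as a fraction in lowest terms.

5/7

One-period gain from deviating is 10 − 5 = 5. The loss is 5 − 3 = 2 in every subsequent period, with present value 2·δ/(1−δ).
Deviation is unprofitable when 2·δ/(1−δ) ≥ 5, i.e. δ/(1−δ) ≥ 5/2.
Equivalently δ ≥ 5/(5+2) = 5/7.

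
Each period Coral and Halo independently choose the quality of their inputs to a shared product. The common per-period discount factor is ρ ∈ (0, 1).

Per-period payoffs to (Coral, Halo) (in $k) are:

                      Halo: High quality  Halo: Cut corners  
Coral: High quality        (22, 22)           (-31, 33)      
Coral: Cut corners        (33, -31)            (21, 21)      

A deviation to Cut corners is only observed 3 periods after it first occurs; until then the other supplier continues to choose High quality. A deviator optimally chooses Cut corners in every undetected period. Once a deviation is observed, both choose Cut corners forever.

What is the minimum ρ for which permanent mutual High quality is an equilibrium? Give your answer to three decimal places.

0.971

The best deviation is to choose Cut corners for all 3 undetected periods, earning 33 each, then 21 forever once detected.
Deviation value: 33(1−ρ^3)/(1−ρ) + 21ρ^3/(1−ρ); cooperation value: 22/(1−ρ).
IC: 22 ≥ 33(1−ρ^3) + 21ρ^3 = 33 − 12ρ^3.
So ρ^3 ≥ 11/12, giving ρ ≥ (11/12)^(1/3) ≈ 0.971.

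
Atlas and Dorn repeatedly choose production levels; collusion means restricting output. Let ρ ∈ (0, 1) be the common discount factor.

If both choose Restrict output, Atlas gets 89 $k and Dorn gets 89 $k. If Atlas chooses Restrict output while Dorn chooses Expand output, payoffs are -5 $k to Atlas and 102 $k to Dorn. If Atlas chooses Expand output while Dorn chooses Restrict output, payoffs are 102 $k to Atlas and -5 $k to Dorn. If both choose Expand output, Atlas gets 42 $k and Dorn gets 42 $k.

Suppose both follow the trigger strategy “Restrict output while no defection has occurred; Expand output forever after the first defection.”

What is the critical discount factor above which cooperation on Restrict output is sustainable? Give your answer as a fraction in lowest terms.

13/60

Under grim trigger the critical discount factor is (T−C)/(T−P) with T = 102, C = 89, P = 42.
ρ* = (102−89)/(102−42) = 13/60.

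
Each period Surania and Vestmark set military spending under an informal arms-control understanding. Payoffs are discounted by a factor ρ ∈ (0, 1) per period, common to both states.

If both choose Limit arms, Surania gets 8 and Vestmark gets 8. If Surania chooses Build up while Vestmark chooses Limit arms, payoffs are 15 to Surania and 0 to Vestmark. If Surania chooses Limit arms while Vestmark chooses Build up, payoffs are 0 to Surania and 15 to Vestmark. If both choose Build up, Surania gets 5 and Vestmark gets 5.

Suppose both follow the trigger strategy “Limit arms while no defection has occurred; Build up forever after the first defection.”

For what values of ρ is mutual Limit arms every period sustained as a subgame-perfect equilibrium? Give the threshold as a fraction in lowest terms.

8/(1−ρ) ≥ 15 + 5ρ/(1−ρ)
8 ≥ 15 − 10ρ
ρ ≥ 7/10.

7/10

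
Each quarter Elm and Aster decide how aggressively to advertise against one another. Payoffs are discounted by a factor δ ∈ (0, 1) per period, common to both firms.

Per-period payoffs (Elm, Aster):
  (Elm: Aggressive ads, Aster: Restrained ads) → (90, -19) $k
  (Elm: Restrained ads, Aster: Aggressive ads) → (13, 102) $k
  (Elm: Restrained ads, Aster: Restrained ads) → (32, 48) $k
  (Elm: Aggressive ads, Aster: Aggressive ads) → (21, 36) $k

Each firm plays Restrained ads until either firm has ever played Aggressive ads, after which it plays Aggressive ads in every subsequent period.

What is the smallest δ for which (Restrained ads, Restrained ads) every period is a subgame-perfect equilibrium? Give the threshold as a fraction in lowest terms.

Elm's threshold: (90−32)/(90−21) = 58/69.
Aster's threshold: (102−48)/(102−36) = 9/11.
58/69 > 9/11, so Elm binds and δ* = 58/69.

58/69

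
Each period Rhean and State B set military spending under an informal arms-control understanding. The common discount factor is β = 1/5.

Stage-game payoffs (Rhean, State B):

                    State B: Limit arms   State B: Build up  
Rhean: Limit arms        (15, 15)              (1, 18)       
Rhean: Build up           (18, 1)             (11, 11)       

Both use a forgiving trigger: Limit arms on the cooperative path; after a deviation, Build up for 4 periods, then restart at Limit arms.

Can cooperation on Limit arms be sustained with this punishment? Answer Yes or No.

Comparing payoff streams over the 5 periods until play realigns: cooperate → 15(1+β+…+β^4); deviate → 18 + 11(β+…+β^4).
Cooperation is sustained iff (15−11)(β+…+β^4) ≥ 18−15.
β+…+β^4 = 1/5·(1−(1/5)^4)/(1−1/5) = 0.2496, and (18−15)/(15−11) = 0.7500.
0.2496 < 0.7500, so cooperation is not sustainable.

No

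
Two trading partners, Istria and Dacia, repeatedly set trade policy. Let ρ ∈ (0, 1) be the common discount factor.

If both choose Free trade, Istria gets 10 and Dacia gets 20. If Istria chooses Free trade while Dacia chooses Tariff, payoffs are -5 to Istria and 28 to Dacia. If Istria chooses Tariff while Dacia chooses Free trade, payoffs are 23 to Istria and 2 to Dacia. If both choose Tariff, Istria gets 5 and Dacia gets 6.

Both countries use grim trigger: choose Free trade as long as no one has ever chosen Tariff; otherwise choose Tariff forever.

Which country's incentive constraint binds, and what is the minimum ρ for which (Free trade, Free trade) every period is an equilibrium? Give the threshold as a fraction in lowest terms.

For Istria: deviation gain 23−10 = 13, per-period punishment loss 10−5 = 5. IC gives ρ ≥ 13/18.
For Dacia: gain 8, loss 14 per period, so ρ ≥ 8/22 = 4/11.
The tighter constraint is Istria's, so cooperation needs ρ ≥ 13/18.

Istria; ρ ≥ 13/18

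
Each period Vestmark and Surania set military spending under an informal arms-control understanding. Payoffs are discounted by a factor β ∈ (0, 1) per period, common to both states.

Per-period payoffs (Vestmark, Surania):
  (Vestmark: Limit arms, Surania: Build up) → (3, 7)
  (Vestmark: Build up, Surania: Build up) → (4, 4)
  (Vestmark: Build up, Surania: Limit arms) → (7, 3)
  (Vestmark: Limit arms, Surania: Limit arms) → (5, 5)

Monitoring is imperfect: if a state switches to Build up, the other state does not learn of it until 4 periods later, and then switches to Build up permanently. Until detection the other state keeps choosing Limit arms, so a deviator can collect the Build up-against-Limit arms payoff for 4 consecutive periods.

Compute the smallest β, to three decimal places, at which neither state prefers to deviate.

The best deviation is to choose Build up for all 4 undetected periods, earning 7 each, then 4 forever once detected.
Deviation value: 7(1−β^4)/(1−β) + 4β^4/(1−β); cooperation value: 5/(1−β).
IC: 5 ≥ 7(1−β^4) + 4β^4 = 7 − 3β^4.
So β^4 ≥ 2/3, giving β ≥ (2/3)^(1/4) ≈ 0.904.

0.904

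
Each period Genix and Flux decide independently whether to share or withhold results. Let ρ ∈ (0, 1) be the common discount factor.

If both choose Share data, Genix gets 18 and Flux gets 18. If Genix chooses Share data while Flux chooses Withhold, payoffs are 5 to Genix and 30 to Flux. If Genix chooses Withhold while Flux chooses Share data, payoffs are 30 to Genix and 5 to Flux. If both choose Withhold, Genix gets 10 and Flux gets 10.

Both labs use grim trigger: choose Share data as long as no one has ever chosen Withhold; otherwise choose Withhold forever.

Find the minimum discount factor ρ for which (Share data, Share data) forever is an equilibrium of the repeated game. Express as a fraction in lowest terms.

3/5

Under grim trigger the critical discount factor is (T−C)/(T−P) with T = 30, C = 18, P = 10.
ρ* = (30−18)/(30−10) = 12/20 = 3/5.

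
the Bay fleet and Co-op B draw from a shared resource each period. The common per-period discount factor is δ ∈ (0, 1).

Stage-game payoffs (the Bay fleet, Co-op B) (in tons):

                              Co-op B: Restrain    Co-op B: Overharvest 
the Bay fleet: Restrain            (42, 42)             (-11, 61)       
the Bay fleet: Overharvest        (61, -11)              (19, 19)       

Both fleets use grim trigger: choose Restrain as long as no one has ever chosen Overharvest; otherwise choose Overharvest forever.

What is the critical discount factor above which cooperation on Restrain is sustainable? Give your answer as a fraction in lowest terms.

Cooperation forever yields 42 each period: 42/(1−δ).
Deviating yields 61 once, then 19 forever: 61 + 19δ/(1−δ).
No profitable deviation requires 42/(1−δ) ≥ 61 + 19δ/(1−δ).
Multiplying by (1−δ): 42 ≥ 61(1−δ) + 19δ = 61 − 42δ.
So 42δ ≥ 19, i.e. δ ≥ 19/42.

19/42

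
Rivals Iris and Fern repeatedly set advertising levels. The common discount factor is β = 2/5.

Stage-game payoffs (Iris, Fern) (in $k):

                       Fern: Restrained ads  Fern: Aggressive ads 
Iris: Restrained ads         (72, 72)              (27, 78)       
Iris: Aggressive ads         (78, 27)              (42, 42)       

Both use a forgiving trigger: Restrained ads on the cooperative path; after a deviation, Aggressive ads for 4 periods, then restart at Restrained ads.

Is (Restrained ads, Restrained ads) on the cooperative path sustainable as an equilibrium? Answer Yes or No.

Comparing payoff streams over the 5 periods until play realigns: cooperate → 72(1+β+…+β^4); deviate → 78 + 42(β+…+β^4).
Cooperation is sustained iff (72−42)(β+…+β^4) ≥ 78−72.
β+…+β^4 = 2/5·(1−(2/5)^4)/(1−2/5) = 0.6496, and (78−72)/(72−42) = 0.2000.
0.6496 ≥ 0.2000, so cooperation is sustainable.

Yes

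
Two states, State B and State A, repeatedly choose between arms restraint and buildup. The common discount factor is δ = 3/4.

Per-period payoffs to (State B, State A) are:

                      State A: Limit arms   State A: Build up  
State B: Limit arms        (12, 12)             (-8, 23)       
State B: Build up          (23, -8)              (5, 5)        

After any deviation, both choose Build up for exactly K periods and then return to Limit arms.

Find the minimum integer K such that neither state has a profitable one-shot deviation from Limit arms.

Need Σ_{k=1}^{K} δ^k ≥ (23−12)/(12−5) = 1.5714 at δ = 3/4.
At K = 2 the sum is 1.3125 < 1.5714; at K = 3 it is 1.7344 ≥ 1.5714.
So the minimum punishment length is K = 3.

3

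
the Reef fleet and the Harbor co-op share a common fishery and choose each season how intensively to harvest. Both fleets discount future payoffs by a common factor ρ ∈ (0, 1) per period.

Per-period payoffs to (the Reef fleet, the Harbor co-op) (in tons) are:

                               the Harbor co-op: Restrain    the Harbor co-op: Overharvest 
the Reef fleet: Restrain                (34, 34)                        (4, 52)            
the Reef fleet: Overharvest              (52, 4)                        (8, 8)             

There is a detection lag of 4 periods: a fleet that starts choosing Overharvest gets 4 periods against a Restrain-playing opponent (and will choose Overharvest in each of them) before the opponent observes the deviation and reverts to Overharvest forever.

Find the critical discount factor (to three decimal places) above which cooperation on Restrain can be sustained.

The best deviation is to choose Overharvest for all 4 undetected periods, earning 52 each, then 8 forever once detected.
Deviation value: 52(1−ρ^4)/(1−ρ) + 8ρ^4/(1−ρ); cooperation value: 34/(1−ρ).
IC: 34 ≥ 52(1−ρ^4) + 8ρ^4 = 52 − 44ρ^4.
So ρ^4 ≥ 18/44 = 9/22, giving ρ ≥ (9/22)^(1/4) ≈ 0.800.

0.800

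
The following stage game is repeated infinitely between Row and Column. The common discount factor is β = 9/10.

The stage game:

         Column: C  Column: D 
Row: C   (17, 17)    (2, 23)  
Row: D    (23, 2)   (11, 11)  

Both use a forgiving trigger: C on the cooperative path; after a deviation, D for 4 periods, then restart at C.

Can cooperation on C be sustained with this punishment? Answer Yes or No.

Comparing payoff streams over the 5 periods until play realigns: cooperate → 17(1+β+…+β^4); deviate → 23 + 11(β+…+β^4).
Cooperation is sustained iff (17−11)(β+…+β^4) ≥ 23−17.
β+…+β^4 = 9/10·(1−(9/10)^4)/(1−9/10) = 3.0951, and (23−17)/(17−11) = 1.0000.
3.0951 ≥ 1.0000, so cooperation is sustainable.

Yes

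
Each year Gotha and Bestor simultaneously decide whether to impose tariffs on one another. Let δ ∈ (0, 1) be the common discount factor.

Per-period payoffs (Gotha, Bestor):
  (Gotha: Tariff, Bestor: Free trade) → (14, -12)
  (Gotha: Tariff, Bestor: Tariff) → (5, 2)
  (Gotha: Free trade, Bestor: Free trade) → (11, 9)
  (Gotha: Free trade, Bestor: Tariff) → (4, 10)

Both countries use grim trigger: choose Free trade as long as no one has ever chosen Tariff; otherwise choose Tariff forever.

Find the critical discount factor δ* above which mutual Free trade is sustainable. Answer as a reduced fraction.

For Gotha: deviation gain 14−11 = 3, per-period punishment loss 11−5 = 6. IC gives δ ≥ 3/9 = 1/3.
For Bestor: gain 1, loss 7 per period, so δ ≥ 1/8.
The tighter constraint is Gotha's, so cooperation needs δ ≥ 1/3.

1/3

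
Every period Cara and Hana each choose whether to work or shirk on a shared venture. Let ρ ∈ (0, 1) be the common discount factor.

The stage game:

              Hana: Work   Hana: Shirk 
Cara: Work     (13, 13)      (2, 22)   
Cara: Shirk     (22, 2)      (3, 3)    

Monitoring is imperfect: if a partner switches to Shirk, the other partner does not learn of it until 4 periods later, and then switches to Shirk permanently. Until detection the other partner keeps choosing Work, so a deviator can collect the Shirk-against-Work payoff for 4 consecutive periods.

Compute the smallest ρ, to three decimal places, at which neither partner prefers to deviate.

0.830

Deviating for the 4 undetected periods gains 22−13 = 9 per period over cooperation, then loses 13−3 = 10 per period forever once punishment starts.
Gain: 9(1 + ρ + … + ρ^3); loss: 10·ρ^4/(1−ρ).
No profitable deviation ⇔ 9(1−ρ^4) ≤ 10·ρ^4, i.e. ρ^4 ≥ 9/(9+10) = 9/19.
Hence ρ ≥ (9/19)^(1/4) ≈ 0.830.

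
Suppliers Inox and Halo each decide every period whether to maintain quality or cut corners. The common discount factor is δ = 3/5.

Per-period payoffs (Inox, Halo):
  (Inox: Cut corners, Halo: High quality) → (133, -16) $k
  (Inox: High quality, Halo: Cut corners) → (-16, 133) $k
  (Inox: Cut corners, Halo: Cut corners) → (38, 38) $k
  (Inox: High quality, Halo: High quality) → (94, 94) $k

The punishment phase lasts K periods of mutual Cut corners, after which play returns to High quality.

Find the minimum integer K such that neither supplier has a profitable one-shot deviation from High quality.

2

Need Σ_{k=1}^{K} δ^k ≥ (133−94)/(94−38) = 0.6964 at δ = 3/5.
At K = 1 the sum is 0.6000 < 0.6964; at K = 2 it is 0.9600 ≥ 0.6964.
So the minimum punishment length is K = 2.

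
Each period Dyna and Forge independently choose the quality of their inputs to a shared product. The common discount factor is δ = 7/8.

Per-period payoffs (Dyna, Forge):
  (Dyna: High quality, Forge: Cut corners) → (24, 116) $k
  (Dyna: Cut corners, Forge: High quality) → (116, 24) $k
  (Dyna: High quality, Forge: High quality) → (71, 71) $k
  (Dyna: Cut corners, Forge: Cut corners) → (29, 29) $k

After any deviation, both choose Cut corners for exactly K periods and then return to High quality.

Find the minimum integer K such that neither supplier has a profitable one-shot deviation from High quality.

2

IC: δ(1−δ^K)/(1−δ) ≥ (116−71)/(71−29) = 15/14.
With δ = 7/8: need 1 − δ^K ≥ 15/14·(1−7/8)/(7/8), i.e. δ^K ≤ 0.8469.
Since (7/8)^1 = 0.8750 and (7/8)^2 = 0.7656, the smallest such K is 2.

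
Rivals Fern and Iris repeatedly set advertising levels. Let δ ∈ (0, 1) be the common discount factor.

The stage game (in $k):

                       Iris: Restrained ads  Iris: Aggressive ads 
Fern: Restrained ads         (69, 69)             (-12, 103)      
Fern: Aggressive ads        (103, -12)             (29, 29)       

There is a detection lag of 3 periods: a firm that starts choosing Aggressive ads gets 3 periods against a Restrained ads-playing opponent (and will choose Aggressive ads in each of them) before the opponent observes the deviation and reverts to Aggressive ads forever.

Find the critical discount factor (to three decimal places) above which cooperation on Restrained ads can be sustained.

Deviating for the 3 undetected periods gains 103−69 = 34 per period over cooperation, then loses 69−29 = 40 per period forever once punishment starts.
Gain: 34(1 + δ + … + δ^2); loss: 40·δ^3/(1−δ).
No profitable deviation ⇔ 34(1−δ^3) ≤ 40·δ^3, i.e. δ^3 ≥ 34/(34+40) = 17/37.
Hence δ ≥ (17/37)^(1/3) ≈ 0.772.

0.772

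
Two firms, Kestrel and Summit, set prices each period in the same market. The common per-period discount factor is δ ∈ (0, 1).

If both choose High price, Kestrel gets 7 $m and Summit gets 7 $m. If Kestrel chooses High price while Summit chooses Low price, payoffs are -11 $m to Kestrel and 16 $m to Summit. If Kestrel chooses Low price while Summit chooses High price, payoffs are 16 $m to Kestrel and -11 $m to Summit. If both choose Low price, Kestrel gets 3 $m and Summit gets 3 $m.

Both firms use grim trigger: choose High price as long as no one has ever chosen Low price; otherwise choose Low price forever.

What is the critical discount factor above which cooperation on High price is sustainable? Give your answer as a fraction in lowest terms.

Under grim trigger the critical discount factor is (T−C)/(T−P) with T = 16, C = 7, P = 3.
δ* = (16−7)/(16−3) = 9/13.

9/13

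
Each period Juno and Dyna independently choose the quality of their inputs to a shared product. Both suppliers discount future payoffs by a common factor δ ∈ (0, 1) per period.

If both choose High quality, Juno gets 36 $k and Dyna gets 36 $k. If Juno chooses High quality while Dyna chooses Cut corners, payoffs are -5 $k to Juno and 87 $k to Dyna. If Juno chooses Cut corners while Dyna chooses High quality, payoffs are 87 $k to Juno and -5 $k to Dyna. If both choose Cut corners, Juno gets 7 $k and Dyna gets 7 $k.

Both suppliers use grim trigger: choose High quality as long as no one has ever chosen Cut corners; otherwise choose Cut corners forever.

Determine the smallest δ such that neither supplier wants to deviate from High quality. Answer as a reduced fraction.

Cooperation forever yields 36 each period: 36/(1−δ).
Deviating yields 87 once, then 7 forever: 87 + 7δ/(1−δ).
No profitable deviation requires 36/(1−δ) ≥ 87 + 7δ/(1−δ).
Multiplying by (1−δ): 36 ≥ 87(1−δ) + 7δ = 87 − 80δ.
So 80δ ≥ 51, i.e. δ ≥ 51/80.

51/80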